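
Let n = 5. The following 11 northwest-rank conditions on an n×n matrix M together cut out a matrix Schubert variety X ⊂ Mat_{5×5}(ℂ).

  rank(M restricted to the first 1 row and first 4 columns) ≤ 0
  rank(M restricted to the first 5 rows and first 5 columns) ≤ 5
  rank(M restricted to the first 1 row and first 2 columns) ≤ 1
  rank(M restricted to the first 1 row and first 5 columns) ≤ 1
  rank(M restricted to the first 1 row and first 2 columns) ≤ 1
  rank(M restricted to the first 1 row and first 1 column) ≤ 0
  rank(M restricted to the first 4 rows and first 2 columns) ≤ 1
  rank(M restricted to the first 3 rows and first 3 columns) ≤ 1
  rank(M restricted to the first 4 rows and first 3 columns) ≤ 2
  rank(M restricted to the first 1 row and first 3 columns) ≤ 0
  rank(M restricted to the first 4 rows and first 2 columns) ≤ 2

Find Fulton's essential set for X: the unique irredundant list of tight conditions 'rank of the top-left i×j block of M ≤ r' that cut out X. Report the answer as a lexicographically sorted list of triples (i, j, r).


Recovering R(i,j) via the rank-extension bound from the 11 conditions:

  0 | 0 | 0 | 0 | 1
  1 | 1 | 1 | 1 | 2
  1 | 1 | 1 | 2 | 3
  1 | 1 | 2 | 3 | 4
  1 | 2 | 3 | 4 | 5

giving w = (5, 1, 4, 3, 2) via Δ²R.

ℓ(w)=7; the 3 essential cells (i,j,r):

[(1, 4, 0), (3, 3, 1), (4, 2, 1)]


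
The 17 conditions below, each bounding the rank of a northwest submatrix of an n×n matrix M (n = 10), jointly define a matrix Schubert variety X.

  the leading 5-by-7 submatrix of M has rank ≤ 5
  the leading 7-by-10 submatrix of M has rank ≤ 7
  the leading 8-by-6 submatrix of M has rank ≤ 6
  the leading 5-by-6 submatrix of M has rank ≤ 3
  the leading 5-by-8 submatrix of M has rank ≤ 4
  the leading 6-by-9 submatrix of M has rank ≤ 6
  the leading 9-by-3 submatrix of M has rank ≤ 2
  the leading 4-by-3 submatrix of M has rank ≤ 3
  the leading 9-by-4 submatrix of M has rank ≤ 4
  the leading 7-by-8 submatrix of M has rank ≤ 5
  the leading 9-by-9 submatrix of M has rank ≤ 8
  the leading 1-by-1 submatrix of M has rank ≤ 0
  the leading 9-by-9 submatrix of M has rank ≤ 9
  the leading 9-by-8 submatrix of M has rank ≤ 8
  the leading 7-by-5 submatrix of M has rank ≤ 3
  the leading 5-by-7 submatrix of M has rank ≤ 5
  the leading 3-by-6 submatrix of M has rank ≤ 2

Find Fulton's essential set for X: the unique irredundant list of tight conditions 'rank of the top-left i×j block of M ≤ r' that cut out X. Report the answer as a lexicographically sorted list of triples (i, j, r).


Computing R[i][j] = min implied NW-rank bound (n=10, 17 conditions):

  row 1: 0, 1, 1, 1, 1, 1, 1, 1, 1, 1
  row 2: 1, 2, 2, 2, 2, 2, 2, 2, 2, 2
  row 3: 1, 2, 2, 2, 2, 2, 3, 3, 3, 3
  row 4: 1, 2, 2, 3, 3, 3, 4, 4, 4, 4
  row 5: 1, 2, 2, 3, 3, 3, 4, 4, 5, 5
  row 6: 1, 2, 2, 3, 3, 4, 5, 5, 6, 6
  row 7: 1, 2, 2, 3, 3, 4, 5, 5, 6, 7
  row 8: 1, 2, 2, 3, 4, 5, 6, 6, 7, 8
  row 9: 1, 2, 2, 3, 4, 5, 6, 7, 8, 9
  row 10: 1, 2, 3, 4, 5, 6, 7, 8, 9, 10

second differences of R give the permutation w = (2, 1, 7, 4, 9, 6, 10, 5, 8, 3).

Fulton essential set (7 of the 17 Rothe cells):

[(1, 1, 0), (3, 6, 2), (5, 6, 3), (5, 8, 4), (7, 5, 3), (7, 8, 5), (9, 3, 2)]


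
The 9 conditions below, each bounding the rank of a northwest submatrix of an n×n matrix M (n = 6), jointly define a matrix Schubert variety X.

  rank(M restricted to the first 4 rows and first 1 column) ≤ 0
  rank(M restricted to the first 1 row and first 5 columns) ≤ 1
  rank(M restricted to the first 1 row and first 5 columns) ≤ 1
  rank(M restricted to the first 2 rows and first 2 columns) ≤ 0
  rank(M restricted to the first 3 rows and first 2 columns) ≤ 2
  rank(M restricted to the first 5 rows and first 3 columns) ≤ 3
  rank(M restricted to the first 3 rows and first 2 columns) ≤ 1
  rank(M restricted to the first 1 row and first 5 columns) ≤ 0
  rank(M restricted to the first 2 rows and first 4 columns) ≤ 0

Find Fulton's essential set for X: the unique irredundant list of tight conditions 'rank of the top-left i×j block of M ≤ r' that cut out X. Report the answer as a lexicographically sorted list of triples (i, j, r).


Computing R[i][j] = min implied NW-rank bound (n=6, 9 conditions):

  R[1]: 0  0  0  0  0  1
  R[2]: 0  0  0  0  1  2
  R[3]: 0  1  1  1  2  3
  R[4]: 0  1  2  2  3  4
  R[5]: 1  2  3  3  4  5
  R[6]: 1  2  3  4  5  6

second differences of R give the permutation w = (6, 5, 2, 3, 1, 4).

Fulton essential set (3 of the 11 Rothe cells):

[(1, 5, 0), (2, 4, 0), (4, 1, 0)]


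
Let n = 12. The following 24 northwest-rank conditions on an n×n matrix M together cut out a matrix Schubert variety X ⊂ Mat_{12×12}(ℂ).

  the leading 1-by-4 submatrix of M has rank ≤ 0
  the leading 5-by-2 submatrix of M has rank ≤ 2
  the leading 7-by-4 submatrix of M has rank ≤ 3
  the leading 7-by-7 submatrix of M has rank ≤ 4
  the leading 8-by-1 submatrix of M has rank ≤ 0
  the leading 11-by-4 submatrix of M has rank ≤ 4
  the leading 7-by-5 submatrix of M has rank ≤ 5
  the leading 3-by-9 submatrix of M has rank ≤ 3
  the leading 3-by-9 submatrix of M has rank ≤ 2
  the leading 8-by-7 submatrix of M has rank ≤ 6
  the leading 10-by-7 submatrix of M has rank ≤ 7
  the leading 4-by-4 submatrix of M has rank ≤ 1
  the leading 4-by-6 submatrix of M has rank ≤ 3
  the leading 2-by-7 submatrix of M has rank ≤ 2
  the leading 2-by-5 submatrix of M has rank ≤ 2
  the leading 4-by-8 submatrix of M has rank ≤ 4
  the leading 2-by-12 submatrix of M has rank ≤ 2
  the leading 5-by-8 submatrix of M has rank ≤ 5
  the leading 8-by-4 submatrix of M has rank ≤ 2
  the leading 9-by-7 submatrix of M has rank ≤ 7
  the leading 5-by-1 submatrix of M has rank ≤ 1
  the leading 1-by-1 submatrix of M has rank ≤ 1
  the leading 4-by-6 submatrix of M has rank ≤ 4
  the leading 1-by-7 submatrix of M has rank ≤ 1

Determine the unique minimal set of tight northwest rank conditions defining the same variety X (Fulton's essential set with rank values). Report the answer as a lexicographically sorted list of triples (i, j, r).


Reconstructing r_w from the 24 given conditions:

  0 0 0 0 1 1 1 1 1 1 1 1
  0 1 1 1 2 2 2 2 2 2 2 2
  0 1 1 1 2 2 2 2 2 3 3 3
  0 1 1 1 2 3 3 3 3 4 4 4
  0 1 2 2 3 4 4 4 4 5 5 5
  0 1 2 2 3 4 4 5 5 6 6 6
  0 1 2 2 3 4 4 5 6 7 7 7
  0 1 2 2 3 4 5 6 7 8 8 8
  1 2 3 3 4 5 6 7 8 9 9 9
  1 2 3 4 5 6 7 8 9 10 10 10
  1 2 3 4 5 6 7 8 9 10 11 11
  1 2 3 4 5 6 7 8 9 10 11 12

reading off 1-entries of Δ²R: w = (5, 2, 10, 6, 3, 8, 9, 7, 1, 4, 11, 12).

6 SE-corners of the 24-cell Rothe diagram give Ess(w):

[(1, 4, 0), (3, 9, 2), (4, 4, 1), (7, 7, 4), (8, 1, 0), (8, 4, 2)]


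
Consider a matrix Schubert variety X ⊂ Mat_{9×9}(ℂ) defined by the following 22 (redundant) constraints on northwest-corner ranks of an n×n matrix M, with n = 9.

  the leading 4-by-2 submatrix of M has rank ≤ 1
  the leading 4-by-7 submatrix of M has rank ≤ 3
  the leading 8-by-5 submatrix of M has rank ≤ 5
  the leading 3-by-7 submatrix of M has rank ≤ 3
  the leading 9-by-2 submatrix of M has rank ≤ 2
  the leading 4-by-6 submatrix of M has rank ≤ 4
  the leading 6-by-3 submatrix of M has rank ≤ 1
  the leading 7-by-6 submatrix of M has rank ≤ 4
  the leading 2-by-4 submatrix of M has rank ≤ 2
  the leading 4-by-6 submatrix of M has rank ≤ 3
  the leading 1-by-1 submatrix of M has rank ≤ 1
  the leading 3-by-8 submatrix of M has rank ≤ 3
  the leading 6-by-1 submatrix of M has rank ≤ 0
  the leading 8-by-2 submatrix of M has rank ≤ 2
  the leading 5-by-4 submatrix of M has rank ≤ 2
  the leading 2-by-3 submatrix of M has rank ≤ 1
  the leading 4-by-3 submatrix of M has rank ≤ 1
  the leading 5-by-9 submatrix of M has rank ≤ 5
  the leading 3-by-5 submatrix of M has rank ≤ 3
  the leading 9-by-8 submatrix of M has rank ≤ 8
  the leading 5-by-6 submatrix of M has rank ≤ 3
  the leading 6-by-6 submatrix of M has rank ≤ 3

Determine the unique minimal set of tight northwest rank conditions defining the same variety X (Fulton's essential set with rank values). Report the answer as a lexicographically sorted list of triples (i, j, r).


Computing R[i][j] = min implied NW-rank bound (n=9, 22 conditions):

  i=1: 0, 1, 1, 1, 1, 1, 1, 1, 1
  i=2: 0, 1, 1, 2, 2, 2, 2, 2, 2
  i=3: 0, 1, 1, 2, 3, 3, 3, 3, 3
  i=4: 0, 1, 1, 2, 3, 3, 3, 4, 4
  i=5: 0, 1, 1, 2, 3, 3, 4, 5, 5
  i=6: 0, 1, 1, 2, 3, 3, 4, 5, 6
  i=7: 1, 2, 2, 3, 4, 4, 5, 6, 7
  i=8: 1, 2, 3, 4, 5, 5, 6, 7, 8
  i=9: 1, 2, 3, 4, 5, 6, 7, 8, 9

the unique w with this rank table is (2, 4, 5, 8, 7, 9, 1, 3, 6).

ℓ(w)=15; the 4 essential cells (i,j,r):

[(4, 7, 3), (6, 1, 0), (6, 3, 1), (6, 6, 3)]


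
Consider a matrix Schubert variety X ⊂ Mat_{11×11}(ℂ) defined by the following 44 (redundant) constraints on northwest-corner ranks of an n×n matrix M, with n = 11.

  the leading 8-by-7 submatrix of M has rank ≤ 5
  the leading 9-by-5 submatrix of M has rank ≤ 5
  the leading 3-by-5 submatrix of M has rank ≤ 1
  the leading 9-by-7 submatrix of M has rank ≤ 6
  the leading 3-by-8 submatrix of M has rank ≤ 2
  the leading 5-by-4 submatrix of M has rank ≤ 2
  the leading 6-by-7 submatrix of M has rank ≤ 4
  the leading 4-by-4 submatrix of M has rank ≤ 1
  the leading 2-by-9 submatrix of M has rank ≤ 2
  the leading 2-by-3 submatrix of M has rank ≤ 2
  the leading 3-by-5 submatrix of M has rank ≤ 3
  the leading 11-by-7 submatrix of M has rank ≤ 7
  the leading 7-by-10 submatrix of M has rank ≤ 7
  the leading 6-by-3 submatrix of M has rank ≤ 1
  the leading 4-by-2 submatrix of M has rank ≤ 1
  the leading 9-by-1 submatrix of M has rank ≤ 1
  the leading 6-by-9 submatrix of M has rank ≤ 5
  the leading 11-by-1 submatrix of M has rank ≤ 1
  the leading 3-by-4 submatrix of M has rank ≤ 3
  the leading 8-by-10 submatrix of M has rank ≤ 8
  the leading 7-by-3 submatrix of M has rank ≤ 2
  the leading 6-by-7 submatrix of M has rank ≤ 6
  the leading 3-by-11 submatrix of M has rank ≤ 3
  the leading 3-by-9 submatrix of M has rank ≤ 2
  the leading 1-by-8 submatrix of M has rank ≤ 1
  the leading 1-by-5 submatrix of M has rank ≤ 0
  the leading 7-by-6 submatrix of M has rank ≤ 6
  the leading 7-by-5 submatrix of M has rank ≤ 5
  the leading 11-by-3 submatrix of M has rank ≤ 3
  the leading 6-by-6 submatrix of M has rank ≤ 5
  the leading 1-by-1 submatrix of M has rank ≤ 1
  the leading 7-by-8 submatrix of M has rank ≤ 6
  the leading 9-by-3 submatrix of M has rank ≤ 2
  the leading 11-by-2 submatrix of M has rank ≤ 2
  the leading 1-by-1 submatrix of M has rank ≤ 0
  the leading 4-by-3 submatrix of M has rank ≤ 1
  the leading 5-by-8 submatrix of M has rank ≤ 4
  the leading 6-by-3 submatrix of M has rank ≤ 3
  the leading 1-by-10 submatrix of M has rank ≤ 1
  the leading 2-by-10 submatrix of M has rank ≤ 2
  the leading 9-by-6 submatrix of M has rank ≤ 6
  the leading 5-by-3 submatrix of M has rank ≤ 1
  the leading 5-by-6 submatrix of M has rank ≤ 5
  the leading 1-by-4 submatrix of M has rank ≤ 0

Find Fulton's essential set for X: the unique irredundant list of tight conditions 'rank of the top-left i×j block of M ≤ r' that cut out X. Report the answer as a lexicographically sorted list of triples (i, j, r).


Recovering R(i,j) via the rank-extension bound from the 44 conditions:

  row 1: 0 | 0 | 0 | 0 | 0 | 1 | 1 | 1 | 1 | 1 | 1
  row 2: 1 | 1 | 1 | 1 | 1 | 2 | 2 | 2 | 2 | 2 | 2
  row 3: 1 | 1 | 1 | 1 | 1 | 2 | 2 | 2 | 2 | 3 | 3
  row 4: 1 | 1 | 1 | 1 | 2 | 3 | 3 | 3 | 3 | 4 | 4
  row 5: 1 | 1 | 1 | 2 | 3 | 4 | 4 | 4 | 4 | 5 | 5
  row 6: 1 | 1 | 1 | 2 | 3 | 4 | 4 | 5 | 5 | 6 | 6
  row 7: 1 | 2 | 2 | 3 | 4 | 5 | 5 | 6 | 6 | 7 | 7
  row 8: 1 | 2 | 2 | 3 | 4 | 5 | 5 | 6 | 7 | 8 | 8
  row 9: 1 | 2 | 2 | 3 | 4 | 5 | 6 | 7 | 8 | 9 | 9
  row 10: 1 | 2 | 3 | 4 | 5 | 6 | 7 | 8 | 9 | 10 | 10
  row 11: 1 | 2 | 3 | 4 | 5 | 6 | 7 | 8 | 9 | 10 | 11

reading off 1-entries of Δ²R: w = (6, 1, 10, 5, 4, 8, 2, 9, 7, 3, 11).

|D(w)|=23, |Ess(w)|=8:

[(1, 5, 0), (3, 5, 1), (3, 9, 2), (4, 4, 1), (6, 3, 1), (6, 7, 4), (8, 7, 5), (9, 3, 2)]


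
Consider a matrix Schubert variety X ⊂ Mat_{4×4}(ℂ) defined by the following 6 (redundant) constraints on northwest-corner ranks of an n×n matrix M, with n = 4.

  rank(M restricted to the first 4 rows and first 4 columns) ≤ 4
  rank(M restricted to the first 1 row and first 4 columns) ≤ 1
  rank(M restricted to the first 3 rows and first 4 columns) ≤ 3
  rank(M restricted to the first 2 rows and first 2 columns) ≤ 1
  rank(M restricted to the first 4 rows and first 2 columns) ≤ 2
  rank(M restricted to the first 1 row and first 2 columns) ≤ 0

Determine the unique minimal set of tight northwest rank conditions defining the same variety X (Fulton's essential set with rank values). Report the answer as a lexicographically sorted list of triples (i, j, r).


Recovering R(i,j) via the rank-extension bound from the 6 conditions:

  R[1]: 0 0 1 1
  R[2]: 1 1 2 2
  R[3]: 1 2 3 3
  R[4]: 1 2 3 4

giving w = (3, 1, 2, 4) via Δ²R.

|D(w)|=2, |Ess(w)|=1:

[(1, 2, 0)]


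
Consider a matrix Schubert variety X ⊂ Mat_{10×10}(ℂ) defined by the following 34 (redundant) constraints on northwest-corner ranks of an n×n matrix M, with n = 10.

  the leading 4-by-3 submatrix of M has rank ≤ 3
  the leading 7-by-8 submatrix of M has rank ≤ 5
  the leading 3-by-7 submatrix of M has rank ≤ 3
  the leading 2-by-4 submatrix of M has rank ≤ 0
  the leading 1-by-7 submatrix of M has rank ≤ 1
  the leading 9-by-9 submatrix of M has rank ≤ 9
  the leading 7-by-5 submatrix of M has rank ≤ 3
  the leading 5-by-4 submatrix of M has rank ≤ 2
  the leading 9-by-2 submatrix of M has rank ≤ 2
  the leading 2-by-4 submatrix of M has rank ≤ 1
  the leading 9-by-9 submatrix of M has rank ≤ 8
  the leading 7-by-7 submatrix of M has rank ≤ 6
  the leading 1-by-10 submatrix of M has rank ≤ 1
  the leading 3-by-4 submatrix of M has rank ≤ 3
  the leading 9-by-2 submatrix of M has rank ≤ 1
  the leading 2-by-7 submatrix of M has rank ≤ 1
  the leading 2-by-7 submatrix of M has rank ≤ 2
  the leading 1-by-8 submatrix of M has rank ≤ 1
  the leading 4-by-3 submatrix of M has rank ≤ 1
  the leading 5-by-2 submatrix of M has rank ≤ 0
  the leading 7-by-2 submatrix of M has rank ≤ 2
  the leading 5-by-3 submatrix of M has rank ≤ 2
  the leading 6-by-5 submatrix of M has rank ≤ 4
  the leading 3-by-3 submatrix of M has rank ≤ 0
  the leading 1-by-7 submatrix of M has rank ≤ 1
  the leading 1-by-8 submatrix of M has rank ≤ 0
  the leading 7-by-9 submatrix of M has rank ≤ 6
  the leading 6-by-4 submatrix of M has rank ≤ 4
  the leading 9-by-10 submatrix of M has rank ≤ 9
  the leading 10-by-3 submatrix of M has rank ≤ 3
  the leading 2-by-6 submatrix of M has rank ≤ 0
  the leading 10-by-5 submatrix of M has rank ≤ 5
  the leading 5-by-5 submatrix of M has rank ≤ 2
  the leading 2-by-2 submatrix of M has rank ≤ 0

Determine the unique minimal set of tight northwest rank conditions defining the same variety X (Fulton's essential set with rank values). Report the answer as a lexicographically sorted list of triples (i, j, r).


Rank table r_w(10×10) implied by the 34 constraints:

  R[1]: 0 0 0 0 0 0 0 0 1 1
  R[2]: 0 0 0 0 0 0 1 1 2 2
  R[3]: 0 0 0 1 1 1 2 2 3 3
  R[4]: 0 0 1 2 2 2 3 3 4 4
  R[5]: 0 0 1 2 2 3 4 4 5 5
  R[6]: 1 1 2 3 3 4 5 5 6 6
  R[7]: 1 1 2 3 3 4 5 5 6 7
  R[8]: 1 1 2 3 4 5 6 6 7 8
  R[9]: 1 1 2 3 4 5 6 7 8 9
  R[10]: 1 2 3 4 5 6 7 8 9 10

so w = (9, 7, 4, 3, 6, 1, 10, 5, 8, 2).

D(w) has 27 cells with 8 SE-corners; essential set:

[(1, 8, 0), (2, 6, 0), (3, 3, 0), (5, 2, 0), (5, 5, 2), (7, 5, 3), (7, 8, 5), (9, 2, 1)]


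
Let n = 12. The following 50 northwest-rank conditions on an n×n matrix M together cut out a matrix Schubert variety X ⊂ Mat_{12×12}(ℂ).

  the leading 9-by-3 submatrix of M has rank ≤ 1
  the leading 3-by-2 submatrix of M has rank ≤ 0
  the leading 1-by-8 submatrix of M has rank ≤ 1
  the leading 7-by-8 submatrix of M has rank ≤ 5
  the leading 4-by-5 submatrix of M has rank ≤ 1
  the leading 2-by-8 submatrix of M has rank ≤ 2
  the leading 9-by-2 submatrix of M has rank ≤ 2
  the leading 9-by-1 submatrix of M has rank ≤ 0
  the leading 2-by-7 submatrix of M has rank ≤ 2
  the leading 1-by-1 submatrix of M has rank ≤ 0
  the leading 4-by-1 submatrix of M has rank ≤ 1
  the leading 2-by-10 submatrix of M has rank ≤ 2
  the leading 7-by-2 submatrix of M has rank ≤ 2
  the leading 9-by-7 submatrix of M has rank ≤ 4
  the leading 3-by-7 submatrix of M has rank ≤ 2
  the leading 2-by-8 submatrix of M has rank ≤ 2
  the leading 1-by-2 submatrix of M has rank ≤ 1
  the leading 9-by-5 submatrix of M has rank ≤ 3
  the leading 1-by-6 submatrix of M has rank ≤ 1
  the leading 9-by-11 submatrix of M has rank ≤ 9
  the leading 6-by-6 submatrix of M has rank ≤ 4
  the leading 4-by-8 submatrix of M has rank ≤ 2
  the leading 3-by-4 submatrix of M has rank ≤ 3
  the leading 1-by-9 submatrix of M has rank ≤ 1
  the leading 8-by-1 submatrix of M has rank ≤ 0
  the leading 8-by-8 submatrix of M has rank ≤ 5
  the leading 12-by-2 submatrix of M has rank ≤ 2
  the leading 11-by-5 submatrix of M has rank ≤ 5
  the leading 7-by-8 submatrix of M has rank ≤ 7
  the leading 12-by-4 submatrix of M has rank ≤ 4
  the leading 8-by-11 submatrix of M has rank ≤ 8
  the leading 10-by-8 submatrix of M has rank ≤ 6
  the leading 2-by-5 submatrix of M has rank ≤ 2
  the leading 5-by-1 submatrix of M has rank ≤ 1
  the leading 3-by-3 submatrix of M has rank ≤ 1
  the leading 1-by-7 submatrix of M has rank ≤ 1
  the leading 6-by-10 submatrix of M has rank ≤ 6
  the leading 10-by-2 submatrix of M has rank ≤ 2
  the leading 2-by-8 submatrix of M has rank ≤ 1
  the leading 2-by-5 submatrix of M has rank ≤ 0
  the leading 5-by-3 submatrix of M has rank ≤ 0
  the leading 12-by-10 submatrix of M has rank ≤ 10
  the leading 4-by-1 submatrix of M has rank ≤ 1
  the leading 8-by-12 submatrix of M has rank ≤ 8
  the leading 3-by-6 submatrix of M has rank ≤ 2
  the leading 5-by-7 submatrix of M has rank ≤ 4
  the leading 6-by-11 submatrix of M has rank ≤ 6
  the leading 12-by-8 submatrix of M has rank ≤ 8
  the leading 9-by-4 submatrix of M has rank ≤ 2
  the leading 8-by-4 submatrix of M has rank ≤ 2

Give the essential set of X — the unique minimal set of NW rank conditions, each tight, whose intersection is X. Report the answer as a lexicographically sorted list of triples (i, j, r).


Recovering R(i,j) via the rank-extension bound from the 50 conditions:

  row 1: 0, 0, 0, 0, 0, 1, 1, 1, 1, 1, 1, 1
  row 2: 0, 0, 0, 0, 0, 1, 1, 1, 2, 2, 2, 2
  row 3: 0, 0, 0, 1, 1, 2, 2, 2, 3, 3, 3, 3
  row 4: 0, 0, 0, 1, 1, 2, 2, 2, 3, 4, 4, 4
  row 5: 0, 0, 0, 1, 2, 3, 3, 3, 4, 5, 5, 5
  row 6: 0, 1, 1, 2, 3, 4, 4, 4, 5, 6, 6, 6
  row 7: 0, 1, 1, 2, 3, 4, 4, 5, 6, 7, 7, 7
  row 8: 0, 1, 1, 2, 3, 4, 4, 5, 6, 7, 8, 8
  row 9: 0, 1, 1, 2, 3, 4, 4, 5, 6, 7, 8, 9
  row 10: 1, 2, 2, 3, 4, 5, 5, 6, 7, 8, 9, 10
  row 11: 1, 2, 3, 4, 5, 6, 6, 7, 8, 9, 10, 11
  row 12: 1, 2, 3, 4, 5, 6, 7, 8, 9, 10, 11, 12

reading off 1-entries of Δ²R: w = (6, 9, 4, 10, 5, 2, 8, 11, 12, 1, 3, 7).

8 SE-corners of the 34-cell Rothe diagram give Ess(w):

[(2, 5, 0), (2, 8, 1), (4, 5, 1), (4, 8, 2), (5, 3, 0), (9, 1, 0), (9, 3, 1), (9, 7, 4)]


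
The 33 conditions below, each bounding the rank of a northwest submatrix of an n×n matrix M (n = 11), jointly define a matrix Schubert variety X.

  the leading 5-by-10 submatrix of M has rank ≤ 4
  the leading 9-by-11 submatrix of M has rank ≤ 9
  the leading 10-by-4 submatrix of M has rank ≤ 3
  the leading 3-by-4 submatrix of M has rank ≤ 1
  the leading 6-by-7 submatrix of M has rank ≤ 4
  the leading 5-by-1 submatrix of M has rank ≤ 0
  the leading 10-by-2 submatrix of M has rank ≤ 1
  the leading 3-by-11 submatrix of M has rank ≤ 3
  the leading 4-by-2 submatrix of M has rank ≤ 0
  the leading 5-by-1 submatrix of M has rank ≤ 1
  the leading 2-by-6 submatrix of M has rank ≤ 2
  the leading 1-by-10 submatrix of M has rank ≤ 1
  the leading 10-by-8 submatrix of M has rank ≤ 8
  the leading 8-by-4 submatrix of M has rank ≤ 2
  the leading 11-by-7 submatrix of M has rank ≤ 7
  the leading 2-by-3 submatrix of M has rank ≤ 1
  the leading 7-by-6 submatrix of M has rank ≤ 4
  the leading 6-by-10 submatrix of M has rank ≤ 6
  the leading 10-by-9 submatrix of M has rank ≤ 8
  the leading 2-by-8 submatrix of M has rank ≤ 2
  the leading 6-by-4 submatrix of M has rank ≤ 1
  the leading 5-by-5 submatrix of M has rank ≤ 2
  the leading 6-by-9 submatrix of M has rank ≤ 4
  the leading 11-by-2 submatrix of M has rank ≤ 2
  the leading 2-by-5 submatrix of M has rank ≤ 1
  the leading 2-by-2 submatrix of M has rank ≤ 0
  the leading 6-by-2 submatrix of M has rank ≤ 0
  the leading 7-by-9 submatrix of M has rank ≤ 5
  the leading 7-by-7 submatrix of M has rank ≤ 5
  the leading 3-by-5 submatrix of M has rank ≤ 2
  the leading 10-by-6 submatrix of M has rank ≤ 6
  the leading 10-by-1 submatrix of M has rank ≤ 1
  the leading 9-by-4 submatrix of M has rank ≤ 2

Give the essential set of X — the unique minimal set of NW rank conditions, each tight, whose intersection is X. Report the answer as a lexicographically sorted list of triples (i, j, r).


Computing R[i][j] = min implied NW-rank bound (n=11, 33 conditions):

  R[1]: 0 | 0 | 1 | 1 | 1 | 1 | 1 | 1 | 1 | 1 | 1
  R[2]: 0 | 0 | 1 | 1 | 1 | 2 | 2 | 2 | 2 | 2 | 2
  R[3]: 0 | 0 | 1 | 1 | 2 | 3 | 3 | 3 | 3 | 3 | 3
  R[4]: 0 | 0 | 1 | 1 | 2 | 3 | 4 | 4 | 4 | 4 | 4
  R[5]: 0 | 0 | 1 | 1 | 2 | 3 | 4 | 4 | 4 | 4 | 5
  R[6]: 0 | 0 | 1 | 1 | 2 | 3 | 4 | 4 | 4 | 5 | 6
  R[7]: 1 | 1 | 2 | 2 | 3 | 4 | 5 | 5 | 5 | 6 | 7
  R[8]: 1 | 1 | 2 | 2 | 3 | 4 | 5 | 6 | 6 | 7 | 8
  R[9]: 1 | 1 | 2 | 2 | 3 | 4 | 5 | 6 | 7 | 8 | 9
  R[10]: 1 | 1 | 2 | 3 | 4 | 5 | 6 | 7 | 8 | 9 | 10
  R[11]: 1 | 2 | 3 | 4 | 5 | 6 | 7 | 8 | 9 | 10 | 11

second differences of R give the permutation w = (3, 6, 5, 7, 11, 10, 1, 8, 9, 4, 2).

|D(w)|=28, |Ess(w)|=7:

[(2, 5, 1), (5, 10, 4), (6, 2, 0), (6, 4, 1), (6, 9, 4), (9, 4, 2), (10, 2, 1)]


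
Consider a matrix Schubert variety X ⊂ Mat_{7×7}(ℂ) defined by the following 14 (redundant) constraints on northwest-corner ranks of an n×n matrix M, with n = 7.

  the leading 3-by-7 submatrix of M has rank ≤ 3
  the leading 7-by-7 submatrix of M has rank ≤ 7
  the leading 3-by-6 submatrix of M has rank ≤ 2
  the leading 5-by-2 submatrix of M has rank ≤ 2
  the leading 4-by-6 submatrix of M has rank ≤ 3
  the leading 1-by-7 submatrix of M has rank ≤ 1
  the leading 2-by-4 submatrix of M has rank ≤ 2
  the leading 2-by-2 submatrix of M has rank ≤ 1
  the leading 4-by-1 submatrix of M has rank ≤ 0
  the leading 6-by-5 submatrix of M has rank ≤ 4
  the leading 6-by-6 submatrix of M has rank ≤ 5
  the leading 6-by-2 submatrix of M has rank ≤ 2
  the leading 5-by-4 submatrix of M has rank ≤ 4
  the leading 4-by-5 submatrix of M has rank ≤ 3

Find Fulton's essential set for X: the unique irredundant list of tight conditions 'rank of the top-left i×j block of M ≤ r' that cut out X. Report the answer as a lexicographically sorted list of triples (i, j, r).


Rank table r_w(7×7) implied by the 14 constraints:

  0 1 1 1 1 1 1
  0 1 2 2 2 2 2
  0 1 2 2 2 2 3
  0 1 2 3 3 3 4
  1 2 3 4 4 4 5
  1 2 3 4 4 5 6
  1 2 3 4 5 6 7

hence w(1..7) = (2, 3, 7, 4, 1, 6, 5).

Fulton essential set (3 of the 8 Rothe cells):

[(3, 6, 2), (4, 1, 0), (6, 5, 4)]


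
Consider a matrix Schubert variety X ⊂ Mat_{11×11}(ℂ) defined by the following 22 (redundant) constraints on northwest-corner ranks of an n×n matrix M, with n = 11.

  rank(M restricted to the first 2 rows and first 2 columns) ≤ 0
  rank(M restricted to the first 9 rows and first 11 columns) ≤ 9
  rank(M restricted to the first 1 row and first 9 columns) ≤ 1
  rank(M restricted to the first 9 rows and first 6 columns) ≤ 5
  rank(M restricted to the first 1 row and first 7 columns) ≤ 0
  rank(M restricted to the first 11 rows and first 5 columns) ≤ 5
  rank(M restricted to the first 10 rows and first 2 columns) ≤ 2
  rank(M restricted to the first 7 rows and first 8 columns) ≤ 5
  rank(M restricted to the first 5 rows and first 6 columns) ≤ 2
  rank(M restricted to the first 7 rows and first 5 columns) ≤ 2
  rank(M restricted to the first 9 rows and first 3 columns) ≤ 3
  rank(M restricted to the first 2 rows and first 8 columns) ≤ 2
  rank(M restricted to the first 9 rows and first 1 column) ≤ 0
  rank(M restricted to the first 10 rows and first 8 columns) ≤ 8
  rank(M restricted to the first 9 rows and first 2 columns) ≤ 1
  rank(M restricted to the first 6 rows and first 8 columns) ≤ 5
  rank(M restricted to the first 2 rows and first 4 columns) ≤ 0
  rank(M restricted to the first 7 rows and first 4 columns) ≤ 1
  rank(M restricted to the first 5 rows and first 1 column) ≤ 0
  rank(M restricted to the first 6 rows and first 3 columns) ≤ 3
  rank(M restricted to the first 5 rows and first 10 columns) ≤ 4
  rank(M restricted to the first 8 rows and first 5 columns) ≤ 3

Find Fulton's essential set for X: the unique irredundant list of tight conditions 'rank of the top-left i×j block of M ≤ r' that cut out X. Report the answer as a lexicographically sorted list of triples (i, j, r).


Reconstructing r_w from the 22 given conditions:

  i=1: 0  0  0  0  0  0  0  1  1  1  1
  i=2: 0  0  0  0  1  1  1  2  2  2  2
  i=3: 0  1  1  1  2  2  2  3  3  3  3
  i=4: 0  1  1  1  2  2  3  4  4  4  4
  i=5: 0  1  1  1  2  2  3  4  4  4  5
  i=6: 0  1  1  1  2  3  4  5  5  5  6
  i=7: 0  1  1  1  2  3  4  5  6  6  7
  i=8: 0  1  2  2  3  4  5  6  7  7  8
  i=9: 0  1  2  3  4  5  6  7  8  8  9
  i=10: 1  2  3  4  5  6  7  8  9  9  10
  i=11: 1  2  3  4  5  6  7  8  9  10  11

the unique w with this rank table is (8, 5, 2, 7, 11, 6, 9, 3, 4, 1, 10).

6 SE-corners of the 30-cell Rothe diagram give Ess(w):

[(1, 7, 0), (2, 4, 0), (5, 6, 2), (5, 10, 4), (7, 4, 1), (9, 1, 0)]


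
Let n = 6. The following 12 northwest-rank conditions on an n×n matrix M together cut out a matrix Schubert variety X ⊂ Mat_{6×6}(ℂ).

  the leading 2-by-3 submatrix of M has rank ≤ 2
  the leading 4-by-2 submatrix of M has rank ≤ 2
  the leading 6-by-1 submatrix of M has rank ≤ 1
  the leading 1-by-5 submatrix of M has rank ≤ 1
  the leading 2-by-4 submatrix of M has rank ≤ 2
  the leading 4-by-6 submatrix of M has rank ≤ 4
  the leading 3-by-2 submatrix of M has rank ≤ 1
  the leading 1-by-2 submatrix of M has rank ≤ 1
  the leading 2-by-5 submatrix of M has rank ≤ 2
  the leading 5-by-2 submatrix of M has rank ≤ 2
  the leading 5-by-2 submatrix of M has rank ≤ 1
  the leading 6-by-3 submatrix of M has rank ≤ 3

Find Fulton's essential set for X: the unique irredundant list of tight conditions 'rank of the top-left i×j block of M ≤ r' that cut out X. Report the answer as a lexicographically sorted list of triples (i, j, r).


Rank table r_w(6×6) implied by the 12 constraints:

  1 1 1 1 1 1
  1 1 2 2 2 2
  1 1 2 3 3 3
  1 1 2 3 4 4
  1 1 2 3 4 5
  1 2 3 4 5 6

giving w = (1, 3, 4, 5, 6, 2) via Δ²R.

D(w) has 4 cells with 1 SE-corner; essential set:

[(5, 2, 1)]


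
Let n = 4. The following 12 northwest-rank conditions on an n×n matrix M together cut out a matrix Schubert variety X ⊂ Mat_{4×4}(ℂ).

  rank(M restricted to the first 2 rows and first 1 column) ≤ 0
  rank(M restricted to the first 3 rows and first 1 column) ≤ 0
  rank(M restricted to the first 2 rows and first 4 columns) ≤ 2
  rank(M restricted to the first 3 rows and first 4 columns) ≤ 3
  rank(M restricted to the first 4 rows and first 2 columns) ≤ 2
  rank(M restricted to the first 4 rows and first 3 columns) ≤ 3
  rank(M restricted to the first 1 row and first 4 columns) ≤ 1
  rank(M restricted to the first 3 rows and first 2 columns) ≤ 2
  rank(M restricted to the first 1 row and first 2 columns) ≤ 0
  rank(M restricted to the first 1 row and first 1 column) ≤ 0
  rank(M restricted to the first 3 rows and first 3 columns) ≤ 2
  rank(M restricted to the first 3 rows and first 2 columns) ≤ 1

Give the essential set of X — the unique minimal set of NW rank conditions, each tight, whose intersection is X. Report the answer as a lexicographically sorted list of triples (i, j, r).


Recovering R(i,j) via the rank-extension bound from the 12 conditions:

  i=1: 0  0  1  1
  i=2: 0  1  2  2
  i=3: 0  1  2  3
  i=4: 1  2  3  4

hence w(1..4) = (3, 2, 4, 1).

D(w) has 4 cells with 2 SE-corners; essential set:

[(1, 2, 0), (3, 1, 0)]


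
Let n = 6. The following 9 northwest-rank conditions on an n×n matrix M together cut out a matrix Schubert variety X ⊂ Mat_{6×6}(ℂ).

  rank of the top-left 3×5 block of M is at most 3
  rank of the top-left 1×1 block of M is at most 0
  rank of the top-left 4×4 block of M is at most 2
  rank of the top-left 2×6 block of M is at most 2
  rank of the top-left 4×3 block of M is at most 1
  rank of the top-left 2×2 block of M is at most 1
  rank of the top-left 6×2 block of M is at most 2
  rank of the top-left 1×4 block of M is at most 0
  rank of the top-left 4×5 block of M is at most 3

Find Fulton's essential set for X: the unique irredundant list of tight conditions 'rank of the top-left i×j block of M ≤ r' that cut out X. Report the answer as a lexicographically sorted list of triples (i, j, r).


Rank table r_w(6×6) implied by the 9 constraints:

  R[1]: 0 | 0 | 0 | 0 | 1 | 1
  R[2]: 1 | 1 | 1 | 1 | 2 | 2
  R[3]: 1 | 1 | 1 | 2 | 3 | 3
  R[4]: 1 | 1 | 1 | 2 | 3 | 4
  R[5]: 1 | 2 | 2 | 3 | 4 | 5
  R[6]: 1 | 2 | 3 | 4 | 5 | 6

hence w(1..6) = (5, 1, 4, 6, 2, 3).

Fulton essential set (2 of the 8 Rothe cells):

[(1, 4, 0), (4, 3, 1)]


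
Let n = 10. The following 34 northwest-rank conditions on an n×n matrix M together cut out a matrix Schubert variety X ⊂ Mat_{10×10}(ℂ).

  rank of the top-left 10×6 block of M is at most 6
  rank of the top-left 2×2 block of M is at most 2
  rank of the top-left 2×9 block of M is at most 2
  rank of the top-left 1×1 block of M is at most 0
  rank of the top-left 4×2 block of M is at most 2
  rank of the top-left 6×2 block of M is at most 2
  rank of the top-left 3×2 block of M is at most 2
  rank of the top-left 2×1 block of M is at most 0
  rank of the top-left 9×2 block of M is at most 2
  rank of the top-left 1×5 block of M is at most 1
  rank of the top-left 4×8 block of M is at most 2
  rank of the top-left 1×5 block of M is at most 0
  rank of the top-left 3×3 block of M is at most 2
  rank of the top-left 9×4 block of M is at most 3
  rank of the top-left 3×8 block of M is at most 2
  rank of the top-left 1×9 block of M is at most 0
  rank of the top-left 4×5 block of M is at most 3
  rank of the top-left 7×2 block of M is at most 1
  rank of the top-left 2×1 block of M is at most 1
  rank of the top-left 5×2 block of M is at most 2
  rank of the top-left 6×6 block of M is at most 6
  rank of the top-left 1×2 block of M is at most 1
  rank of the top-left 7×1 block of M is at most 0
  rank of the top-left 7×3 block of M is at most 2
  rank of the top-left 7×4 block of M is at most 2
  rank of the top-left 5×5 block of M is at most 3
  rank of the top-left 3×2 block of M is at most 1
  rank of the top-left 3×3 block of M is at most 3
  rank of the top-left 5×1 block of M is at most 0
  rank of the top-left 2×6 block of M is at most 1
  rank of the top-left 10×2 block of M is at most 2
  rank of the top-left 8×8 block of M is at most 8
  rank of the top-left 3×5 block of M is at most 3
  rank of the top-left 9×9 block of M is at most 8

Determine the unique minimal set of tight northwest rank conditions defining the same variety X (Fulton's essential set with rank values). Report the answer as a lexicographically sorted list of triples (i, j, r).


The tightest implied rank at each (i,j), from the 34 conditions:

  i=1: 0, 0, 0, 0, 0, 0, 0, 0, 0, 1
  i=2: 0, 1, 1, 1, 1, 1, 1, 1, 1, 2
  i=3: 0, 1, 2, 2, 2, 2, 2, 2, 2, 3
  i=4: 0, 1, 2, 2, 2, 2, 2, 2, 3, 4
  i=5: 0, 1, 2, 2, 3, 3, 3, 3, 4, 5
  i=6: 0, 1, 2, 2, 3, 4, 4, 4, 5, 6
  i=7: 0, 1, 2, 2, 3, 4, 5, 5, 6, 7
  i=8: 1, 2, 3, 3, 4, 5, 6, 6, 7, 8
  i=9: 1, 2, 3, 3, 4, 5, 6, 7, 8, 9
  i=10: 1, 2, 3, 4, 5, 6, 7, 8, 9, 10

reading off 1-entries of Δ²R: w = (10, 2, 3, 9, 5, 6, 7, 1, 8, 4).

5 SE-corners of the 24-cell Rothe diagram give Ess(w):

[(1, 9, 0), (4, 8, 2), (7, 1, 0), (7, 4, 2), (9, 4, 3)]


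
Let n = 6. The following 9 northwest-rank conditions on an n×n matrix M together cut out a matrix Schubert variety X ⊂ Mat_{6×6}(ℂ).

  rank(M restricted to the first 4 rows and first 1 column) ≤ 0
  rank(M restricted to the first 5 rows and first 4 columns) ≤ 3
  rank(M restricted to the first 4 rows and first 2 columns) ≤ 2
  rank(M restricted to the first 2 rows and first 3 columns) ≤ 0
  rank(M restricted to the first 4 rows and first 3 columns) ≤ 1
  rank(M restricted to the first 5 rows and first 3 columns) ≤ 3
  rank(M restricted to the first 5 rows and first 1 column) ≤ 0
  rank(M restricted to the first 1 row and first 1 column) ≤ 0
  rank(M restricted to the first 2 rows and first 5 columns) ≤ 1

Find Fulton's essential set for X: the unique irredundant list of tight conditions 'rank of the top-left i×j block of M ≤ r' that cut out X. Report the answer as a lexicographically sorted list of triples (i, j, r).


Propagating the 9 rank bounds to every northwest block:

  0, 0, 0, 1, 1, 1
  0, 0, 0, 1, 1, 2
  0, 1, 1, 2, 2, 3
  0, 1, 1, 2, 3, 4
  0, 1, 2, 3, 4, 5
  1, 2, 3, 4, 5, 6

second differences of R give the permutation w = (4, 6, 2, 5, 3, 1).

4 SE-corners of the 11-cell Rothe diagram give Ess(w):

[(2, 3, 0), (2, 5, 1), (4, 3, 1), (5, 1, 0)]


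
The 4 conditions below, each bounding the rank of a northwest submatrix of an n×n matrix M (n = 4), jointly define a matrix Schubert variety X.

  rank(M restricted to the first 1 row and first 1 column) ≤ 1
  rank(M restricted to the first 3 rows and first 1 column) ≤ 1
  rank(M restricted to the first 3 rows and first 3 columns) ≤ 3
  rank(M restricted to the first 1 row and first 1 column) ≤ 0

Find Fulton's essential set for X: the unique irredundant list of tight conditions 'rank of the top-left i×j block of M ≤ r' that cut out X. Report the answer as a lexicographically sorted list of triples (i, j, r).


Propagating the 4 rank bounds to every northwest block:

  row 1: 0, 1, 1, 1
  row 2: 1, 2, 2, 2
  row 3: 1, 2, 3, 3
  row 4: 1, 2, 3, 4

so w = (2, 1, 3, 4).

Fulton essential set (the sole Rothe cell):

[(1, 1, 0)]


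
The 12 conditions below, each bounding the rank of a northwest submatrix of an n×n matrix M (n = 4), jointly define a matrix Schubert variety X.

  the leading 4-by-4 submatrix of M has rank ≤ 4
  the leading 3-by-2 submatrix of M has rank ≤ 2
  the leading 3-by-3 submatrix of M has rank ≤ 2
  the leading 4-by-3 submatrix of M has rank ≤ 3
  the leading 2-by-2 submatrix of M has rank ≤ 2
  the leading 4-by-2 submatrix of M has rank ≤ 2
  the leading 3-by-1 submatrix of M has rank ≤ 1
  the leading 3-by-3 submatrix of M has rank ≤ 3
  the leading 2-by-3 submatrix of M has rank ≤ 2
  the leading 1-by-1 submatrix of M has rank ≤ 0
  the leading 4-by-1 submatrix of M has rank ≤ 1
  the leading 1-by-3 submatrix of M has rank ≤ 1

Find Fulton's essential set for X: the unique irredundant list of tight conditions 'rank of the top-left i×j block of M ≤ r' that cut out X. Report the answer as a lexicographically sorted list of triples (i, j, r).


Propagating the 12 rank bounds to every northwest block:

  R[1]: 0, 1, 1, 1
  R[2]: 1, 2, 2, 2
  R[3]: 1, 2, 2, 3
  R[4]: 1, 2, 3, 4

second differences of R give the permutation w = (2, 1, 4, 3).

Rothe diagram D(w) (2 cells), 2 SE-corners (essential conditions):

[(1, 1, 0), (3, 3, 2)]


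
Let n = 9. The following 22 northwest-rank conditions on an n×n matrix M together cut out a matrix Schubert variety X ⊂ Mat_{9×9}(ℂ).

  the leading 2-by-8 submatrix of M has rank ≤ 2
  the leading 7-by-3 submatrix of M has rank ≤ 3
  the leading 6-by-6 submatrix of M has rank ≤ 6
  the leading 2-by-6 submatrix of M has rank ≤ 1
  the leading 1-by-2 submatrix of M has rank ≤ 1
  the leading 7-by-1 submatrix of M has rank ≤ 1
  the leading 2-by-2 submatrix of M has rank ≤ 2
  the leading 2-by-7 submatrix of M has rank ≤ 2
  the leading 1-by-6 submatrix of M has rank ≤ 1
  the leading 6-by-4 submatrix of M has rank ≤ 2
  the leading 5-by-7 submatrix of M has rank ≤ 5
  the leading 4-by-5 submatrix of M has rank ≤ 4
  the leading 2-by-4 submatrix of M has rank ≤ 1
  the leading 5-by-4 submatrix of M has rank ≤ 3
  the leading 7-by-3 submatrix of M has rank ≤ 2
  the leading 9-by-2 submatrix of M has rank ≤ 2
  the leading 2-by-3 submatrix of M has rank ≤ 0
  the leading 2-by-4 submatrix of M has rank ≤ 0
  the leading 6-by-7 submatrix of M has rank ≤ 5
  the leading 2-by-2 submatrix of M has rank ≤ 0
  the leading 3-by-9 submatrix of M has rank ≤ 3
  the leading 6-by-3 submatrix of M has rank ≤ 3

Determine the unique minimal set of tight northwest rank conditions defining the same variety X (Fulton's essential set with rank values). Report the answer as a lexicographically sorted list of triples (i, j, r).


The tightest implied rank at each (i,j), from the 22 conditions:

  R[1]: 0 | 0 | 0 | 0 | 1 | 1 | 1 | 1 | 1
  R[2]: 0 | 0 | 0 | 0 | 1 | 1 | 2 | 2 | 2
  R[3]: 1 | 1 | 1 | 1 | 2 | 2 | 3 | 3 | 3
  R[4]: 1 | 2 | 2 | 2 | 3 | 3 | 4 | 4 | 4
  R[5]: 1 | 2 | 2 | 2 | 3 | 4 | 5 | 5 | 5
  R[6]: 1 | 2 | 2 | 2 | 3 | 4 | 5 | 6 | 6
  R[7]: 1 | 2 | 2 | 3 | 4 | 5 | 6 | 7 | 7
  R[8]: 1 | 2 | 3 | 4 | 5 | 6 | 7 | 8 | 8
  R[9]: 1 | 2 | 3 | 4 | 5 | 6 | 7 | 8 | 9

the unique w with this rank table is (5, 7, 1, 2, 6, 8, 4, 3, 9).

|D(w)|=14, |Ess(w)|=4:

[(2, 4, 0), (2, 6, 1), (6, 4, 2), (7, 3, 2)]


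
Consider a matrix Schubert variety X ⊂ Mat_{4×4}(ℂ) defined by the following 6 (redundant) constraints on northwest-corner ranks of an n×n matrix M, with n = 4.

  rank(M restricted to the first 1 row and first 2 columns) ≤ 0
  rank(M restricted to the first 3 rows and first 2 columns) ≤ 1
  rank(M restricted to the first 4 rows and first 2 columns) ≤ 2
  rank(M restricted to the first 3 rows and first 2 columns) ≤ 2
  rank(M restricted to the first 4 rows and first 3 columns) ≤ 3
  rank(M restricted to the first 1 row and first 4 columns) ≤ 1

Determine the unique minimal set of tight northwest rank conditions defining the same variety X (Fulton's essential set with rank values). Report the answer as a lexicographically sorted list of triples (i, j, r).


Recovering R(i,j) via the rank-extension bound from the 6 conditions:

  R[1]: 0  0  1  1
  R[2]: 1  1  2  2
  R[3]: 1  1  2  3
  R[4]: 1  2  3  4

second differences of R give the permutation w = (3, 1, 4, 2).

ℓ(w)=3; the 2 essential cells (i,j,r):

[(1, 2, 0), (3, 2, 1)]


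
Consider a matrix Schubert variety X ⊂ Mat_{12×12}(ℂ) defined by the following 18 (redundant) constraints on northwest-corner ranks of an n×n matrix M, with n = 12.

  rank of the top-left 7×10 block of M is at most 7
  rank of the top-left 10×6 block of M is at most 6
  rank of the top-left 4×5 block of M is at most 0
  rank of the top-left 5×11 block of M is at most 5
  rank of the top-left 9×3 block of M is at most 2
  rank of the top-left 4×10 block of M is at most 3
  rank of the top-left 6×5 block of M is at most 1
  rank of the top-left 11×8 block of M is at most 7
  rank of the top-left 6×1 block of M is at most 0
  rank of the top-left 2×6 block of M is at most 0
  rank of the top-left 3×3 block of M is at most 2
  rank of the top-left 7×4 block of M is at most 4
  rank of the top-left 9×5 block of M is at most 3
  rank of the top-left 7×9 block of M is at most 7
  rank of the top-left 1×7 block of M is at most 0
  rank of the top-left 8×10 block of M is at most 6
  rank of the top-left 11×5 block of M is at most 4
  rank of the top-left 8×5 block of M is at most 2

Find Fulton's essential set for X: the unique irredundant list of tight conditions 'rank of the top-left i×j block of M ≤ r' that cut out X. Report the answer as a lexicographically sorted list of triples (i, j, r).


Rank table r_w(12×12) implied by the 18 constraints:

  R[1]: 0, 0, 0, 0, 0, 0, 0, 1, 1, 1, 1, 1
  R[2]: 0, 0, 0, 0, 0, 0, 1, 2, 2, 2, 2, 2
  R[3]: 0, 0, 0, 0, 0, 1, 2, 3, 3, 3, 3, 3
  R[4]: 0, 0, 0, 0, 0, 1, 2, 3, 3, 3, 4, 4
  R[5]: 0, 1, 1, 1, 1, 2, 3, 4, 4, 4, 5, 5
  R[6]: 0, 1, 1, 1, 1, 2, 3, 4, 5, 5, 6, 6
  R[7]: 1, 2, 2, 2, 2, 3, 4, 5, 6, 6, 7, 7
  R[8]: 1, 2, 2, 2, 2, 3, 4, 5, 6, 6, 7, 8
  R[9]: 1, 2, 2, 3, 3, 4, 5, 6, 7, 7, 8, 9
  R[10]: 1, 2, 3, 4, 4, 5, 6, 7, 8, 8, 9, 10
  R[11]: 1, 2, 3, 4, 4, 5, 6, 7, 8, 9, 10, 11
  R[12]: 1, 2, 3, 4, 5, 6, 7, 8, 9, 10, 11, 12

hence w(1..12) = (8, 7, 6, 11, 2, 9, 1, 12, 4, 3, 10, 5).

D(w) has 36 cells with 10 SE-corners; essential set:

[(1, 7, 0), (2, 6, 0), (4, 5, 0), (4, 10, 3), (6, 1, 0), (6, 5, 1), (8, 5, 2), (8, 10, 6), (9, 3, 2), (11, 5, 4)]
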